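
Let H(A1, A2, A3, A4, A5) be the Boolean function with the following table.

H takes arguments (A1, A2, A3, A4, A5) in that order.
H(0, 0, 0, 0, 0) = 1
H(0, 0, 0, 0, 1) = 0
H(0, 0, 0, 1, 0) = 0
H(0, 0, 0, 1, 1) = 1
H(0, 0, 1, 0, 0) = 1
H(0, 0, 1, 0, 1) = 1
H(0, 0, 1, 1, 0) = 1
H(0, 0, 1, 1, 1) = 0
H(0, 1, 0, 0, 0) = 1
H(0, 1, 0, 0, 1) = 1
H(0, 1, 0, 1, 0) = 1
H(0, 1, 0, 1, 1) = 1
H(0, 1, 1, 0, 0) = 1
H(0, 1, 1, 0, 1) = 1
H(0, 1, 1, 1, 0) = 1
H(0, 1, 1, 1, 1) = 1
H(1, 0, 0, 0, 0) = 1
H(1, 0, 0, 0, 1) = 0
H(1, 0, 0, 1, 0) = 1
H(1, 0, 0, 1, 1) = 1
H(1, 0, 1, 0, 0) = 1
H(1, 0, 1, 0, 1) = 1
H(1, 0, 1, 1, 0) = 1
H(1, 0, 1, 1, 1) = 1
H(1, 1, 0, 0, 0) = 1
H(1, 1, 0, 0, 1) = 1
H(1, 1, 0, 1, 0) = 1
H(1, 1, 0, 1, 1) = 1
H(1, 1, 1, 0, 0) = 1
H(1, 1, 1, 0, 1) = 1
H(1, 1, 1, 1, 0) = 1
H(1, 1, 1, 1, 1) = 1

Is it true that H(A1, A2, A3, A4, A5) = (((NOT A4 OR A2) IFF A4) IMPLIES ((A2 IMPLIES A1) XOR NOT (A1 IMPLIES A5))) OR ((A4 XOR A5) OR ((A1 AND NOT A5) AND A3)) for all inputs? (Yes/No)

No

Check the formula against H row by row:
  A1=0, A2=0, A3=0, A4=0, A5=0: formula gives 1, H = 1 ✓
  A1=0, A2=0, A3=0, A4=0, A5=1: formula gives 1, but H = 0 ✗
Row (0,0,0,0,1) is a counterexample, so the formula is not equivalent to H.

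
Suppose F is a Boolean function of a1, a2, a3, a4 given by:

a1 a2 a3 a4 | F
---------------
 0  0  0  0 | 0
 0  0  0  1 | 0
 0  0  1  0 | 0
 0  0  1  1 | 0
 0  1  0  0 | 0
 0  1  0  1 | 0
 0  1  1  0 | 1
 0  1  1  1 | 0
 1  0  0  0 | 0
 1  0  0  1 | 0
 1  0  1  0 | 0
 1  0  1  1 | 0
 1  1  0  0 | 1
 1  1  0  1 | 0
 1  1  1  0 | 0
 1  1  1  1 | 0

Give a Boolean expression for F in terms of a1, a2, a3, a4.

The 1-rows are (0,1,1,0), (1,1,0,0). Each contributes one minterm — ¬a1·a2·a3·¬a4; a1·a2·¬a3·¬a4 — and their disjunction is a sum-of-products form of F.

F(a1, a2, a3, a4) = (((NOT a1 AND a2) AND a3) AND NOT a4) OR (((a1 AND a2) AND NOT a3) AND NOT a4)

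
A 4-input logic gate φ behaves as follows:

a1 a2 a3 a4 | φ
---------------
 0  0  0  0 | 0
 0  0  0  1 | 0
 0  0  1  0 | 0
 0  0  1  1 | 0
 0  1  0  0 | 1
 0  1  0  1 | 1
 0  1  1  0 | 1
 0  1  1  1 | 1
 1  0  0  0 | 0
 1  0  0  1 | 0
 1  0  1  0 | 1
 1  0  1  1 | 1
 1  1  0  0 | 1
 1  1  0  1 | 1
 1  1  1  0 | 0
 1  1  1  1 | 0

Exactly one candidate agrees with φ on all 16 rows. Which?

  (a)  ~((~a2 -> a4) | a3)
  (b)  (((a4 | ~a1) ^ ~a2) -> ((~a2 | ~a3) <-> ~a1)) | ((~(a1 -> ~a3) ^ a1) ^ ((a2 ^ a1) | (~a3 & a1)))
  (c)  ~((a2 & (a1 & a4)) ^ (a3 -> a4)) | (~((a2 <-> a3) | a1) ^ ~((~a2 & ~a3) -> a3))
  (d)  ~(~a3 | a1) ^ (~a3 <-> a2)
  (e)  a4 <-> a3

(a) fails at (0,0,0,0): the formula yields 1, φ is 0.
(b) fails at (0,0,0,0): the formula yields 1, φ is 0.
(c) fails at (0,0,0,0): the formula yields 1, φ is 0.
(e) fails at (0,0,0,0): the formula yields 1, φ is 0.
Only (d) survives; checking it on all 16 rows confirms it matches φ.

d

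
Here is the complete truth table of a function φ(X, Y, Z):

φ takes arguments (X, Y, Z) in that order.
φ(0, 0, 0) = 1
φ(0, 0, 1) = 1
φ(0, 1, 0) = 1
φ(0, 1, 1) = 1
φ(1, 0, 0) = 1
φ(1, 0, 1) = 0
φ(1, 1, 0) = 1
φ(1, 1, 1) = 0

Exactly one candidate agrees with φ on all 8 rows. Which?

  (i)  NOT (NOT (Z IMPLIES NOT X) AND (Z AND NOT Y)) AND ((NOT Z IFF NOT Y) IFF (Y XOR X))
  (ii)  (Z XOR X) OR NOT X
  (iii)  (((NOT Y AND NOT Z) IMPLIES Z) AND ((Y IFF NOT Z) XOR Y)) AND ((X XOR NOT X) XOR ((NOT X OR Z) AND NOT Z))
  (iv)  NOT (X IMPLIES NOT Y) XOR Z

(i) fails at (0,0,0): the formula yields 0, φ is 1.
(iii) fails at (0,0,0): the formula yields 0, φ is 1.
(iv) fails at (0,0,0): the formula yields 0, φ is 1.
That leaves (ii). Evaluating it on every row reproduces the table of φ exactly.

ii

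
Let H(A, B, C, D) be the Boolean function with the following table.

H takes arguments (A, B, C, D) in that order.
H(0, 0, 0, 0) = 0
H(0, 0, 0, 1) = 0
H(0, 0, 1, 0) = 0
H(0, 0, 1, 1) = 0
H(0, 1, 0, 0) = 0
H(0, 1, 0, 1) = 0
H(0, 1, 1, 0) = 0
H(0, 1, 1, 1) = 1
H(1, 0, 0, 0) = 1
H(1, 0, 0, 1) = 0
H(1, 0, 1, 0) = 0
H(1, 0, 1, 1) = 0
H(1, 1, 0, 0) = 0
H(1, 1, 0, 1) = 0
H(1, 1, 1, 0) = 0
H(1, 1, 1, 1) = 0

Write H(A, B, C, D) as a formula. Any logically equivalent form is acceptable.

The 1-rows are (0,1,1,1), (1,0,0,0). Each contributes one minterm — ¬A·B·C·D; A·¬B·¬C·¬D — and their disjunction is a sum-of-products form of H.

H(A, B, C, D) = (((¬A ∧ B) ∧ C) ∧ D) ∨ (((A ∧ ¬B) ∧ ¬C) ∧ ¬D)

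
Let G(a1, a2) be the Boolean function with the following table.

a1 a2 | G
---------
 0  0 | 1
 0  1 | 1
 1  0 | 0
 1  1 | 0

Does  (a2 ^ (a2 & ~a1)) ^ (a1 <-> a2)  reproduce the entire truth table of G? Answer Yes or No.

Evaluate (a2 ^ (a2 & ~a1)) ^ (a1 <-> a2) on each row and compare to G:
  a1=0, a2=0: formula gives 1, G = 1 ✓
  a1=0, a2=1: formula gives 0, but G = 1 ✗
Row (0,1) is a counterexample, so the formula is not equivalent to G.

No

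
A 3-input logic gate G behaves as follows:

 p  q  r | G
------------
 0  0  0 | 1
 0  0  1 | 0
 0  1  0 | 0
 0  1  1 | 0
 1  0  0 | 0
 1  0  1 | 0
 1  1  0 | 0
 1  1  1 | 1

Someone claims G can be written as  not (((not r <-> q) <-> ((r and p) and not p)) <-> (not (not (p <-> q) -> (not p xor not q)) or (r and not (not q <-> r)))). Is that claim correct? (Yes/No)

Check the formula against G row by row:
  p=0, q=0, r=0: formula gives 1, G = 1 ✓
  p=0, q=0, r=1: formula gives 0, G = 0 ✓
  p=0, q=1, r=0: formula gives 0, G = 0 ✓
  p=0, q=1, r=1: formula gives 0, G = 0 ✓
  p=1, q=0, r=0: formula gives 1, but G = 0 ✗
Since they disagree at (1,0,0), the expression is not a correct formula for G.

No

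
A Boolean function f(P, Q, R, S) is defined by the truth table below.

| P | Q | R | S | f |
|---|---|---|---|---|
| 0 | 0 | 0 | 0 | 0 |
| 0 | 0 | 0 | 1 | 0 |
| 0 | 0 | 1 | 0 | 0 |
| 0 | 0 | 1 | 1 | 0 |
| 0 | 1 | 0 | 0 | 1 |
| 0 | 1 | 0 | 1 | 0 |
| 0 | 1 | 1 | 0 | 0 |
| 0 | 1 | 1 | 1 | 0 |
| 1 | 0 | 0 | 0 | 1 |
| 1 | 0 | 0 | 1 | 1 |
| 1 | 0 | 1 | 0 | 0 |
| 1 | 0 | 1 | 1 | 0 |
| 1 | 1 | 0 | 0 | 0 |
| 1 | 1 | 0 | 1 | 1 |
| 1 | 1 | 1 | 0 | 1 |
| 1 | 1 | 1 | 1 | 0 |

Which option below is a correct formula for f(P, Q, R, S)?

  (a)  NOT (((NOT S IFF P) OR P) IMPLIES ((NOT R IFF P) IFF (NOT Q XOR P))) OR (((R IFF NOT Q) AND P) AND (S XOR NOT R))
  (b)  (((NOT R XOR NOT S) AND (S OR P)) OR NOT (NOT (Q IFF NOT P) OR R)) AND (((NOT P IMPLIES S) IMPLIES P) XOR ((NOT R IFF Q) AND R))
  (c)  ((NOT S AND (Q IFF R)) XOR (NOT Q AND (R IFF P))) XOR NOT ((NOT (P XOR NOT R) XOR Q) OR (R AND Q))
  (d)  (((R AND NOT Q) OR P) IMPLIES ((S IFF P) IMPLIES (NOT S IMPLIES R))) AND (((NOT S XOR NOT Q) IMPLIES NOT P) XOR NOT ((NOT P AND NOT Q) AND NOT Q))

b

(a): at (0,0,0,1) it gives 1, but f = 0 — eliminated.
(c): at (0,0,0,0) it gives 1, but f = 0 — eliminated.
(d): at (0,0,0,0) it gives 1, but f = 0 — eliminated.
Only (b) survives; checking it on all 16 rows confirms it matches f.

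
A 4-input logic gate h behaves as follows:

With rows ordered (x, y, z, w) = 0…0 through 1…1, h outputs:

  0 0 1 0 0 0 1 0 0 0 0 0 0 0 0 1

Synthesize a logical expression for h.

h(x, y, z, w) = ((((NOT x AND NOT y) AND z) AND NOT w) OR (((NOT x AND y) AND z) AND NOT w)) OR (((x AND y) AND z) AND w)

Collect the rows where h=1 — (0,0,1,0), (0,1,1,0), (1,1,1,1) — and write one minterm per row: ¬x·¬y·z·¬w, ¬x·y·z·¬w, x·y·z·w. Their union (logical OR) reproduces the table exactly.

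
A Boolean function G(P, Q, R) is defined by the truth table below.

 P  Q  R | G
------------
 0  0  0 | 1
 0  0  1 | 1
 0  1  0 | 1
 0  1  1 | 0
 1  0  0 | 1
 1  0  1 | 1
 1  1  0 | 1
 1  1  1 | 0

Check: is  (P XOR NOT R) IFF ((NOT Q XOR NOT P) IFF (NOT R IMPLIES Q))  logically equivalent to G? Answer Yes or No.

Check the formula against G row by row:
  P=0, Q=0, R=0: formula gives 1, G = 1 ✓
  P=0, Q=0, R=1: formula gives 1, G = 1 ✓
  P=0, Q=1, R=0: formula gives 1, G = 1 ✓
  P=0, Q=1, R=1: formula gives 0, G = 0 ✓
  P=1, Q=0, R=0: formula gives 1, G = 1 ✓
  … (the remaining 3 rows also agree.)
Every row agrees, so the formula is equivalent.

Yes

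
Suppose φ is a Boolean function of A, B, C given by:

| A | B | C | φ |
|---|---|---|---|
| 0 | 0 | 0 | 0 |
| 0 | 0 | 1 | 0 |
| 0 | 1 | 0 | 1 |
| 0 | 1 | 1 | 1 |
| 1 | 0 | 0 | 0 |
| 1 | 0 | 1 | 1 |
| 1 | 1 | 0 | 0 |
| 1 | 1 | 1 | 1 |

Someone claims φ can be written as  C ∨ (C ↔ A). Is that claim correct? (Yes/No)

No

Check the formula against φ row by row:
  A=0, B=0, C=0: formula gives 1, but φ = 0 ✗
A single disagreement suffices: at (0,0,0) they differ, so the formula does not compute φ.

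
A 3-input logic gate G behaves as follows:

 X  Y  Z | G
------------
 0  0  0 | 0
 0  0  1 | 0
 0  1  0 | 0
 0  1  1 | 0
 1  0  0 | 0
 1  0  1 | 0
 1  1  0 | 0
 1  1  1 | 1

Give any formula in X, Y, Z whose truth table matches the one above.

G(X, Y, Z) = (X · Y) · Z

The output is 1 only when every input is 1 — the AND of all inputs.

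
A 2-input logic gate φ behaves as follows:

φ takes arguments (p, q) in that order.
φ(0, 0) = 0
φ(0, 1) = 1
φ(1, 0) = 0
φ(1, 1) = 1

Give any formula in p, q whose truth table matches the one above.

The output simply equals q.

φ(p, q) = q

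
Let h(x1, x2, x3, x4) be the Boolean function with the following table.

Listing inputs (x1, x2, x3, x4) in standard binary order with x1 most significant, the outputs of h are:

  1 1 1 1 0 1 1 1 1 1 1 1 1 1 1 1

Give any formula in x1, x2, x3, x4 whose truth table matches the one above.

h(x1, x2, x3, x4) = ¬(((¬x1 ∧ x2) ∧ ¬x3) ∧ ¬x4)

h is 0 on exactly one input, (0,1,0,0), whose minterm is ¬x1·x2·¬x3·¬x4. So h is the negation of that single conjunction.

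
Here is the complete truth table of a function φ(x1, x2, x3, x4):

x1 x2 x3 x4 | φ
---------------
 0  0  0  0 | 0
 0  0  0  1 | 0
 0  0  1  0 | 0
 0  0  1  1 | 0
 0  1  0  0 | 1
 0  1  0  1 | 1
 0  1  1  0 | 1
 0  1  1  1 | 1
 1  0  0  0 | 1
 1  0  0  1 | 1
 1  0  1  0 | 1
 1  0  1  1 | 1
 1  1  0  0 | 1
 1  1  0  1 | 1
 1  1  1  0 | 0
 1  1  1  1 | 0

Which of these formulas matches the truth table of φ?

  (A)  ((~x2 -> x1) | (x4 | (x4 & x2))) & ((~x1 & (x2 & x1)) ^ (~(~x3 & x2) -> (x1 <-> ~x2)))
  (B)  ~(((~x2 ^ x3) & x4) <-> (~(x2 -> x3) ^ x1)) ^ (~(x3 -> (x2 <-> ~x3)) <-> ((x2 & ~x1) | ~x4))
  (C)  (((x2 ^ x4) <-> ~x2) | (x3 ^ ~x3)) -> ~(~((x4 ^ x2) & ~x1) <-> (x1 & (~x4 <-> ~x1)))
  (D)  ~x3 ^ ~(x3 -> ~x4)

A

(B) fails at (0,0,1,1): the formula yields 1, φ is 0.
(C) fails at (0,0,0,0): the formula yields 1, φ is 0.
(D) fails at (0,0,0,0): the formula yields 1, φ is 0.
Only (A) survives; checking it on all 16 rows confirms it matches φ.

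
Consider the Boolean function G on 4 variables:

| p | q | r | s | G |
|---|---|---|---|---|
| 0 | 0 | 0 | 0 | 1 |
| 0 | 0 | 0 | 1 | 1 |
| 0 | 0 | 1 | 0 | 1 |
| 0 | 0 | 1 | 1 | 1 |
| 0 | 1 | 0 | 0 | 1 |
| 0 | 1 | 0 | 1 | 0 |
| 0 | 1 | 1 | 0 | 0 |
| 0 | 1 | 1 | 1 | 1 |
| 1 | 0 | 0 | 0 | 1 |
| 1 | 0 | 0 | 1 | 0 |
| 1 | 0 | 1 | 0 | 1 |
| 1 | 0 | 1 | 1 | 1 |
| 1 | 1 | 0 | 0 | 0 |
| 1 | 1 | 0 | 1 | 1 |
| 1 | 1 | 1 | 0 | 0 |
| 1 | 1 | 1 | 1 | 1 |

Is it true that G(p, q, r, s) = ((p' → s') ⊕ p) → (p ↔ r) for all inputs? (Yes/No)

Check the formula against G row by row:
  p=0, q=0, r=0, s=0: formula gives 1, G = 1 ✓
  p=0, q=0, r=0, s=1: formula gives 1, G = 1 ✓
  p=0, q=0, r=1, s=0: formula gives 0, but G = 1 ✗
Row (0,0,1,0) is a counterexample, so the formula is not equivalent to G.

No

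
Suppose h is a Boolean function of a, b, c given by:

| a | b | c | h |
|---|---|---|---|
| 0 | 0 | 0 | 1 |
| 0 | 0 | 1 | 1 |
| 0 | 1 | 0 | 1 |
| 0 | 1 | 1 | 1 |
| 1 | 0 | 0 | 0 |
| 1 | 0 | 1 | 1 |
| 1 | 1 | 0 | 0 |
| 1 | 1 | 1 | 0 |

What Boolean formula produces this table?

There are just 3 zero rows: (1,0,0), (1,1,0), (1,1,1). Their minterms are a·¬b·¬c, a·b·¬c, a·b·c; the OR of those covers precisely the 0-outputs, and negating it yields h.

h(a, b, c) = NOT ((((a AND NOT b) AND NOT c) OR ((a AND b) AND NOT c)) OR ((a AND b) AND c))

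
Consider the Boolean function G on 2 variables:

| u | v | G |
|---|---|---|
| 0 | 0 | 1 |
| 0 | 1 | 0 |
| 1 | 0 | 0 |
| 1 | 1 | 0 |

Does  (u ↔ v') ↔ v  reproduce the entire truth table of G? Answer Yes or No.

Test each input against both G and the formula:
  u=0, v=0: formula gives 1, G = 1 ✓
  u=0, v=1: formula gives 1, but G = 0 ✗
Row (0,1) is a counterexample, so the formula is not equivalent to G.

No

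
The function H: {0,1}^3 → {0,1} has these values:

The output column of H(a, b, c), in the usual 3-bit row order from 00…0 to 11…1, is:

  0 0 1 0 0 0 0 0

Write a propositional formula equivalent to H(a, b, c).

H is 1 on exactly one input, (0,1,0), whose minterm is ¬a·b·¬c. So H is just that conjunction.

H(a, b, c) = (~a & b) & ~c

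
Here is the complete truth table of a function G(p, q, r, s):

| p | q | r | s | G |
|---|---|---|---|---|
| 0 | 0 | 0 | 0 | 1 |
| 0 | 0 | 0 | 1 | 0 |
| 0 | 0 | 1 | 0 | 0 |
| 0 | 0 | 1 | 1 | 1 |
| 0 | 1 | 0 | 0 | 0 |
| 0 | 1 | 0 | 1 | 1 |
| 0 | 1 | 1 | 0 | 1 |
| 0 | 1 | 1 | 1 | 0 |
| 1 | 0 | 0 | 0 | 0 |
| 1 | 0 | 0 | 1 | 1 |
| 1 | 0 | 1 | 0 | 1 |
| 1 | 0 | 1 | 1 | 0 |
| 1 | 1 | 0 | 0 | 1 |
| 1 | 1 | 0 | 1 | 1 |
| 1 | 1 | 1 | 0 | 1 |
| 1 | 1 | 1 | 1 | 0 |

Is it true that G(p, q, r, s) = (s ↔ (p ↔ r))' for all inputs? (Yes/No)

No

Test each input against both G and the formula:
  p=0, q=0, r=0, s=0: formula gives 1, G = 1 ✓
  p=0, q=0, r=0, s=1: formula gives 0, G = 0 ✓
  p=0, q=0, r=1, s=0: formula gives 0, G = 0 ✓
  p=0, q=0, r=1, s=1: formula gives 1, G = 1 ✓
  p=0, q=1, r=0, s=0: formula gives 1, but G = 0 ✗
A single disagreement suffices: at (0,1,0,0) they differ, so the formula does not compute G.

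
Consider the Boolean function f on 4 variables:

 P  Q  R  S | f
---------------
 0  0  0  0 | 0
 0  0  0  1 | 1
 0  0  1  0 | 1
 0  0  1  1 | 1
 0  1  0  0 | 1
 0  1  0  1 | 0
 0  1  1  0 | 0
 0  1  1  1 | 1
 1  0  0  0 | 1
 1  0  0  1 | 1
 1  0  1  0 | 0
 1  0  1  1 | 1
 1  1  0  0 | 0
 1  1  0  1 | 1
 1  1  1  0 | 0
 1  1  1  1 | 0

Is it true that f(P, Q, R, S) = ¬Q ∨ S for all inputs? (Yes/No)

No

Evaluate ¬Q ∨ S on each row and compare to f:
  P=0, Q=0, R=0, S=0: formula gives 1, but f = 0 ✗
Row (0,0,0,0) is a counterexample, so the formula is not equivalent to f.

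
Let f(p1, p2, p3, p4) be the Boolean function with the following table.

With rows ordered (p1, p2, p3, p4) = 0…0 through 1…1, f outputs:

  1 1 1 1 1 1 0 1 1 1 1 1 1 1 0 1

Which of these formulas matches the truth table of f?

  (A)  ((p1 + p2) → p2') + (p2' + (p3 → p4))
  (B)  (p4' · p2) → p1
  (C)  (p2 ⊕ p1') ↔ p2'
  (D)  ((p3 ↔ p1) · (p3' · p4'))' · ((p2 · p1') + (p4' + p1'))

A

(B) disagrees with f on (0,1,0,0) (formula → 0, table → 1); rule it out.
(C) disagrees with f on (0,1,1,0) (formula → 1, table → 0); rule it out.
(D) disagrees with f on (0,0,0,0) (formula → 0, table → 1); rule it out.
Only (A) survives; checking it on all 16 rows confirms it matches f.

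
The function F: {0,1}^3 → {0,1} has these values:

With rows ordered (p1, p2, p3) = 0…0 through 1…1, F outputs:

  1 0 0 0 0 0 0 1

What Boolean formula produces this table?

Collect the rows where F=1 — (0,0,0), (1,1,1) — and write one minterm per row: ¬p1·¬p2·¬p3, p1·p2·p3. Their union (logical OR) reproduces the table exactly.

F(p1, p2, p3) = ((p1' · p2') · p3') + ((p1 · p2) · p3)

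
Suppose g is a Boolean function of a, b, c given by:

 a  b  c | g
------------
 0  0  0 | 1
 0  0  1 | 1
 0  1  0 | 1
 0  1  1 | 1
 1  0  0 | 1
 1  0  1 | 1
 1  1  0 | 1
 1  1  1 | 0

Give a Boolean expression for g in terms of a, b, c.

The output is 0 only when every input is 1 — NAND of all inputs.

g(a, b, c) = ~((a & b) & c)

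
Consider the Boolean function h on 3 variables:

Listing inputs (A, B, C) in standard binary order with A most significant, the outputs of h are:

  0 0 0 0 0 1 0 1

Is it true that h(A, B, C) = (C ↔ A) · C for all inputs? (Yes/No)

Yes

Test each input against both h and the formula:
  A=0, B=0, C=0: formula gives 0, h = 0 ✓
  A=0, B=0, C=1: formula gives 0, h = 0 ✓
  A=0, B=1, C=0: formula gives 0, h = 0 ✓
  A=0, B=1, C=1: formula gives 0, h = 0 ✓
  A=1, B=0, C=0: formula gives 0, h = 0 ✓
  … (the remaining 3 rows also agree.)
All 8 rows match — the expression computes h exactly.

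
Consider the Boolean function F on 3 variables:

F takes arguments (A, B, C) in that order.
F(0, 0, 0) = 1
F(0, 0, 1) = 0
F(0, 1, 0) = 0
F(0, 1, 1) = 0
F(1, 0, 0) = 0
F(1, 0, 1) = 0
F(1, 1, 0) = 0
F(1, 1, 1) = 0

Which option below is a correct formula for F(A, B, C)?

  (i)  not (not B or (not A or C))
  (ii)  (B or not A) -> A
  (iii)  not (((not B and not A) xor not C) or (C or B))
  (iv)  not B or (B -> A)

iii

(i) fails at (0,0,0): the formula yields 0, F is 1.
(ii) fails at (0,0,0): the formula yields 0, F is 1.
(iv) fails at (0,0,1): the formula yields 1, F is 0.
That leaves (iii). Evaluating it on every row reproduces the table of F exactly.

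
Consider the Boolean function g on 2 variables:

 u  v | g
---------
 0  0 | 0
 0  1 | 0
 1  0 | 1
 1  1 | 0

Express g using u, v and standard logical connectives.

1 only at (1,0): u AND NOT v.

g(u, v) = u & ~v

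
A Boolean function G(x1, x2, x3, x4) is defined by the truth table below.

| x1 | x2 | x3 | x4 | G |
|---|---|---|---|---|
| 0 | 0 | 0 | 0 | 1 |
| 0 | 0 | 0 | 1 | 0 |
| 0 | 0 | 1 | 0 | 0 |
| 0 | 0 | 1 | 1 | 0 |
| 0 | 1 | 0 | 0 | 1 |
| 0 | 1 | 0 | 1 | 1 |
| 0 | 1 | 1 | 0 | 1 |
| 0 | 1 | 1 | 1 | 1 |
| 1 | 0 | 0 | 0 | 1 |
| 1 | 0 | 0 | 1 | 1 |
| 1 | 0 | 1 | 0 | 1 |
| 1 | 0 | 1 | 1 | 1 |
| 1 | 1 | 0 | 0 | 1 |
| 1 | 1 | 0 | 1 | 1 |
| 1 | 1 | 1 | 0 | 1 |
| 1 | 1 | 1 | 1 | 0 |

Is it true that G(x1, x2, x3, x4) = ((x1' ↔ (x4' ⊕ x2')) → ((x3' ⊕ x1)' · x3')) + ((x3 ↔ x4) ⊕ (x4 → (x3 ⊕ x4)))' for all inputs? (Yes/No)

No

Evaluate ((x1' ↔ (x4' ⊕ x2')) → ((x3' ⊕ x1)' · x3')) + ((x3 ↔ x4) ⊕ (x4 → (x3 ⊕ x4)))' on each row and compare to G:
  x1=0, x2=0, x3=0, x4=0: formula gives 1, G = 1 ✓
  x1=0, x2=0, x3=0, x4=1: formula gives 0, G = 0 ✓
  x1=0, x2=0, x3=1, x4=0: formula gives 1, but G = 0 ✗
Since they disagree at (0,0,1,0), the expression is not a correct formula for G.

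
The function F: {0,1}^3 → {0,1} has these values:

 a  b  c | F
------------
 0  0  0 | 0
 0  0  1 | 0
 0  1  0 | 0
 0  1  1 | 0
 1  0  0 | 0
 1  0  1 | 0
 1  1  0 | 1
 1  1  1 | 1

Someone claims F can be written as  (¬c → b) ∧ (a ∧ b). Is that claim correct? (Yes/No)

Evaluate (¬c → b) ∧ (a ∧ b) on each row and compare to F:
  a=0, b=0, c=0: formula gives 0, F = 0 ✓
  a=0, b=0, c=1: formula gives 0, F = 0 ✓
  a=0, b=1, c=0: formula gives 0, F = 0 ✓
  a=0, b=1, c=1: formula gives 0, F = 0 ✓
  a=1, b=0, c=0: formula gives 0, F = 0 ✓
  …and likewise for the remaining 3 rows.
All 8 rows match — the expression computes F exactly.

Yes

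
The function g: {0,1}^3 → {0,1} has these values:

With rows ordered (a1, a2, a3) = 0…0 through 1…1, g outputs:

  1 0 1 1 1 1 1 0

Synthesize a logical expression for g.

g(a1, a2, a3) = not (((not a1 and not a2) and a3) or ((a1 and a2) and a3))

There are just 2 zero rows: (0,0,1), (1,1,1). Their minterms are ¬a1·¬a2·a3, a1·a2·a3; the OR of those covers precisely the 0-outputs, and negating it yields g.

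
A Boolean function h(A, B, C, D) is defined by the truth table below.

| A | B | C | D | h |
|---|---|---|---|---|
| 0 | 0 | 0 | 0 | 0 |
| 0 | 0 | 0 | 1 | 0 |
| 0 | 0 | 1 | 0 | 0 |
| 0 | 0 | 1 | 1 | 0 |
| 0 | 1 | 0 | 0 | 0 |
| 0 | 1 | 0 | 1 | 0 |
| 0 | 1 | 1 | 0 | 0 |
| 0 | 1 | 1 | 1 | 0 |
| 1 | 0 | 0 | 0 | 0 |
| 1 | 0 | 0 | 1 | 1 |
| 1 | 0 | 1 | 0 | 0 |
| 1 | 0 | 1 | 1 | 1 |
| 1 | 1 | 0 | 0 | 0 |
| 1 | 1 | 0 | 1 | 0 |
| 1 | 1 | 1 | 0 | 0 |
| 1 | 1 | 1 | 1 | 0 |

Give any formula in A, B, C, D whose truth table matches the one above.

h(A, B, C, D) = (((A · B') · C') · D) + (((A · B') · C) · D)

Collect the rows where h=1 — (1,0,0,1), (1,0,1,1) — and write one minterm per row: A·¬B·¬C·D, A·¬B·C·D. Their union (logical OR) reproduces the table exactly.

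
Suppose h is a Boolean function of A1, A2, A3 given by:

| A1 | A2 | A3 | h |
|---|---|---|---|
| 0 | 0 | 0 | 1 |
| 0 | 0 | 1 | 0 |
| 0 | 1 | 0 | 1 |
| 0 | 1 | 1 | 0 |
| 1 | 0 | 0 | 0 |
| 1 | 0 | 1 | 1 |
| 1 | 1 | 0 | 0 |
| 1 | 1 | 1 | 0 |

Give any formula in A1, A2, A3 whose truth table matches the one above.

h=1 on 3 inputs: (0,0,0), (0,1,0), (1,0,1). Reading each as a conjunction of literals (¬A1·¬A2·¬A3, ¬A1·A2·¬A3, A1·¬A2·A3) and taking the OR gives the canonical DNF.

h(A1, A2, A3) = (((NOT A1 AND NOT A2) AND NOT A3) OR ((NOT A1 AND A2) AND NOT A3)) OR ((A1 AND NOT A2) AND A3)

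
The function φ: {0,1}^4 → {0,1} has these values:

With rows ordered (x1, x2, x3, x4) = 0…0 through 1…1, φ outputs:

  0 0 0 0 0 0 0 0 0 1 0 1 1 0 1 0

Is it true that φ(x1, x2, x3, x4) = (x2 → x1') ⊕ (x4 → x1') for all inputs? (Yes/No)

Test each input against both φ and the formula:
  x1=0, x2=0, x3=0, x4=0: formula gives 0, φ = 0 ✓
  x1=0, x2=0, x3=0, x4=1: formula gives 0, φ = 0 ✓
  x1=0, x2=0, x3=1, x4=0: formula gives 0, φ = 0 ✓
  x1=0, x2=0, x3=1, x4=1: formula gives 0, φ = 0 ✓
  … (the remaining 12 rows also agree.)
Every row agrees, so the formula is equivalent.

Yes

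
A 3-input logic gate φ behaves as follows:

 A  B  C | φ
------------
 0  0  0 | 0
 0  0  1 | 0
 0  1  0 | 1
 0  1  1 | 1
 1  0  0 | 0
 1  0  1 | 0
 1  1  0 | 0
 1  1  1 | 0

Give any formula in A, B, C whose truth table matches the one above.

φ(A, B, C) = ((~A & B) & ~C) | ((~A & B) & C)

The 1-rows are (0,1,0), (0,1,1). Each contributes one minterm — ¬A·B·¬C; ¬A·B·C — and their disjunction is a sum-of-products form of φ.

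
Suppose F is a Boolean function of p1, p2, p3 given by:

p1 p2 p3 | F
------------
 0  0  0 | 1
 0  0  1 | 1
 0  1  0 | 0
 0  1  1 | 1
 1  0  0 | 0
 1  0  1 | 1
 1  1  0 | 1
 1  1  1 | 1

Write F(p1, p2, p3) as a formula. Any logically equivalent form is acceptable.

F(p1, p2, p3) = NOT (((NOT p1 AND p2) AND NOT p3) OR ((p1 AND NOT p2) AND NOT p3))

The 0-rows are (0,1,0), (1,0,0). Take each as a conjunction (¬p1·p2·¬p3, p1·¬p2·¬p3), form their disjunction, and complement — that gives a formula that is 1 everywhere F is.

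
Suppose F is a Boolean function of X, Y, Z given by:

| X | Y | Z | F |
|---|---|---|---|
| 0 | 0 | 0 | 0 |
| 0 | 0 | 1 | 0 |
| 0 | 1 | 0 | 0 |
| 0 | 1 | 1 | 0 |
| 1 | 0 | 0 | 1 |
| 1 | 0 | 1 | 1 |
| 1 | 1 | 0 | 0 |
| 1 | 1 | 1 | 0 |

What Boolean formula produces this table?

F=1 on 2 inputs: (1,0,0), (1,0,1). Reading each as a conjunction of literals (X·¬Y·¬Z, X·¬Y·Z) and taking the OR gives the canonical DNF.

F(X, Y, Z) = ((X AND NOT Y) AND NOT Z) OR ((X AND NOT Y) AND Z)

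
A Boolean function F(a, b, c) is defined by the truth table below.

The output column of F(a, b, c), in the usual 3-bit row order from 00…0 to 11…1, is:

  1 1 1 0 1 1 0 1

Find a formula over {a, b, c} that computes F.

The 0-rows are (0,1,1), (1,1,0). Take each as a conjunction (¬a·b·c, a·b·¬c), form their disjunction, and complement — that gives a formula that is 1 everywhere F is.

F(a, b, c) = (((a' · b) · c) + ((a · b) · c'))'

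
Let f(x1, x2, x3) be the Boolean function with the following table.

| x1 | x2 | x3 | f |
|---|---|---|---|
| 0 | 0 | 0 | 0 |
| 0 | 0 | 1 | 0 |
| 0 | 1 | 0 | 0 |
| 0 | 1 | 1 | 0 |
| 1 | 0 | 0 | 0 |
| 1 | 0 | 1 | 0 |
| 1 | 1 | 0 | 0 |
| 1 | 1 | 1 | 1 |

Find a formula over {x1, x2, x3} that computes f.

The output is 1 only when every input is 1 — the AND of all inputs.

f(x1, x2, x3) = (x1 · x2) · x3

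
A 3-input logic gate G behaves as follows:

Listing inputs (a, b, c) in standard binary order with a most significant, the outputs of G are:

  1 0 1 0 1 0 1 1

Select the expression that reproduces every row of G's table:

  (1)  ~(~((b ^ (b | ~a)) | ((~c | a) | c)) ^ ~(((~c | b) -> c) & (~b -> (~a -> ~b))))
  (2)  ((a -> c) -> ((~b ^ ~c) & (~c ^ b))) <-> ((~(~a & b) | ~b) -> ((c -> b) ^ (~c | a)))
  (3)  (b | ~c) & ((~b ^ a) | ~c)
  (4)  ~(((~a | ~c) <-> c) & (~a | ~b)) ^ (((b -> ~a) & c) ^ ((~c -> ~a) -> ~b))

3

(1) disagrees with G on (0,0,0) (formula → 0, table → 1); rule it out.
(2) disagrees with G on (0,0,1) (formula → 1, table → 0); rule it out.
(4) disagrees with G on (0,0,0) (formula → 0, table → 1); rule it out.
That leaves (3). Evaluating it on every row reproduces the table of G exactly.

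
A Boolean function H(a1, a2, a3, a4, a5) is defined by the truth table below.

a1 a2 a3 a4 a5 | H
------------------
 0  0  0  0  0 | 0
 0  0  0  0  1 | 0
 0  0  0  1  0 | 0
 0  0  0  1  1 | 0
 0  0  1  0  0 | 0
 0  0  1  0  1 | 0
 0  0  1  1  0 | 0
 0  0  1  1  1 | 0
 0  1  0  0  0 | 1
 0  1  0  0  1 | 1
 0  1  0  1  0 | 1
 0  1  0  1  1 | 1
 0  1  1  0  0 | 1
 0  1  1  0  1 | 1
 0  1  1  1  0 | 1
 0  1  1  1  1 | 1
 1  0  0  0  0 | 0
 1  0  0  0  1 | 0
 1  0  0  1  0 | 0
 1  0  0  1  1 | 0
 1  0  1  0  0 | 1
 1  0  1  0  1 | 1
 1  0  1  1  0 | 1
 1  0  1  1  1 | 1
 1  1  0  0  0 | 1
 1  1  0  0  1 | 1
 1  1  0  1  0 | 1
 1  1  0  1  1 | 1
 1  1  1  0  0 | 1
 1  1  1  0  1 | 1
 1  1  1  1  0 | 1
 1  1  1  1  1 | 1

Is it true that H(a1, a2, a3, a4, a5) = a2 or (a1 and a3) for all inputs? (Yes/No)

Evaluate a2 or (a1 and a3) on each row and compare to H:
  a1=0, a2=0, a3=0, a4=0, a5=0: formula gives 0, H = 0 ✓
  a1=0, a2=0, a3=0, a4=0, a5=1: formula gives 0, H = 0 ✓
  a1=0, a2=0, a3=0, a4=1, a5=0: formula gives 0, H = 0 ✓
  a1=0, a2=0, a3=0, a4=1, a5=1: formula gives 0, H = 0 ✓
  …and likewise for the remaining 28 rows.
Every row agrees, so the formula is equivalent.

Yes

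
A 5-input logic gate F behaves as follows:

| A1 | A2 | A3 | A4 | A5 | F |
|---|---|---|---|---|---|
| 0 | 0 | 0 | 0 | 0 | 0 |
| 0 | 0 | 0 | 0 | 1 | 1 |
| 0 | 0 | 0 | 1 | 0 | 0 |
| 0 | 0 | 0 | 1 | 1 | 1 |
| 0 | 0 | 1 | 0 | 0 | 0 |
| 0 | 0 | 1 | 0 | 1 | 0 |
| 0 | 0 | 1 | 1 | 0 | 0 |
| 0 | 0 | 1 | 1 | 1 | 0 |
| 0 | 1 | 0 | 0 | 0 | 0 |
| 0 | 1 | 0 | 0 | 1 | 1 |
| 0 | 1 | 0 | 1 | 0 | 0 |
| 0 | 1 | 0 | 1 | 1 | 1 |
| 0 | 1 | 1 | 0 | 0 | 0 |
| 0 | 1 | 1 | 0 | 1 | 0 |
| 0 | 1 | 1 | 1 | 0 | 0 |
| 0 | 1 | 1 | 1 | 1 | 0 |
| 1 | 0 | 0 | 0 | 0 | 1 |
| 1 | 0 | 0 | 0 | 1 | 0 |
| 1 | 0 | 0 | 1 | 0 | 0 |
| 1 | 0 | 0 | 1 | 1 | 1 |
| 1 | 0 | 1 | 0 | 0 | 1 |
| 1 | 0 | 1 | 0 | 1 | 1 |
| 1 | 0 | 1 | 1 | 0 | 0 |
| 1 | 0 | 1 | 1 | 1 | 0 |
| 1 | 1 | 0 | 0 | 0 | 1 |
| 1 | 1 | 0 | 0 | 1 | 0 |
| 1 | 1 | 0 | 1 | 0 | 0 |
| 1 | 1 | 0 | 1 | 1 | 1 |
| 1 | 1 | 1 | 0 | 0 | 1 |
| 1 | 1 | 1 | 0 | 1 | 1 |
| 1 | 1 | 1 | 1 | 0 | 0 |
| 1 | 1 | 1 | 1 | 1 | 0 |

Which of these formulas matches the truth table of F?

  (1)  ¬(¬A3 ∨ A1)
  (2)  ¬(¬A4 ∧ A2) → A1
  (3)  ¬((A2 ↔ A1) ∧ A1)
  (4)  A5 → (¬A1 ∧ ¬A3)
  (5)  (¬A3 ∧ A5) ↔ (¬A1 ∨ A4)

(1) disagrees with F on (0,0,0,0,1) (formula → 0, table → 1); rule it out.
(2) disagrees with F on (0,0,0,0,1) (formula → 0, table → 1); rule it out.
(3) disagrees with F on (0,0,0,0,0) (formula → 1, table → 0); rule it out.
(4) disagrees with F on (0,0,0,0,0) (formula → 1, table → 0); rule it out.
(5) is the remaining candidate, and it agrees with F on all 32 inputs.

5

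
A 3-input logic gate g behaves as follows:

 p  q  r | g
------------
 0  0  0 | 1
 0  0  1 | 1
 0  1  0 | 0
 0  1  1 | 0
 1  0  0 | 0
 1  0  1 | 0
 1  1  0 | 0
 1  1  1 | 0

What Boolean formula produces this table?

g(p, q, r) = ((p' · q') · r') + ((p' · q') · r)

Collect the rows where g=1 — (0,0,0), (0,0,1) — and write one minterm per row: ¬p·¬q·¬r, ¬p·¬q·r. Their union (logical OR) reproduces the table exactly.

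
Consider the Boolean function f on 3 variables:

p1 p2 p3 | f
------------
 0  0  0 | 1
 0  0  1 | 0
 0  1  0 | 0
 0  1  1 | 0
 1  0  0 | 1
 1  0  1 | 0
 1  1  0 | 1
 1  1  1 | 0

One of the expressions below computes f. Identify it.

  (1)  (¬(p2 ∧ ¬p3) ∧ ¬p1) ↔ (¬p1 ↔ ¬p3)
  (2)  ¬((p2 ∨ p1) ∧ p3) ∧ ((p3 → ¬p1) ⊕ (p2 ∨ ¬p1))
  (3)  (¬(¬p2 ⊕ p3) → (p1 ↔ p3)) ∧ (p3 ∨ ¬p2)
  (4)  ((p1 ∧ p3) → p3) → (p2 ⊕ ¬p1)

1

(2) fails at (0,0,0): the formula yields 0, f is 1.
(3) fails at (0,1,1): the formula yields 1, f is 0.
(4) fails at (0,0,1): the formula yields 1, f is 0.
That leaves (1). Evaluating it on every row reproduces the table of f exactly.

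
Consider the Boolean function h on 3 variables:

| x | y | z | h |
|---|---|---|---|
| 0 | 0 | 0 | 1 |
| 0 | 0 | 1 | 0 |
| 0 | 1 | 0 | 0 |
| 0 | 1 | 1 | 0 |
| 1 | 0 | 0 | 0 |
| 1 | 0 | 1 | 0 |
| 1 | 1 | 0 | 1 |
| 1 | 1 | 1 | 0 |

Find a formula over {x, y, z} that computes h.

h(x, y, z) = ((x' · y') · z') + ((x · y) · z')

The 1-rows are (0,0,0), (1,1,0). Each contributes one minterm — ¬x·¬y·¬z; x·y·¬z — and their disjunction is a sum-of-products form of h.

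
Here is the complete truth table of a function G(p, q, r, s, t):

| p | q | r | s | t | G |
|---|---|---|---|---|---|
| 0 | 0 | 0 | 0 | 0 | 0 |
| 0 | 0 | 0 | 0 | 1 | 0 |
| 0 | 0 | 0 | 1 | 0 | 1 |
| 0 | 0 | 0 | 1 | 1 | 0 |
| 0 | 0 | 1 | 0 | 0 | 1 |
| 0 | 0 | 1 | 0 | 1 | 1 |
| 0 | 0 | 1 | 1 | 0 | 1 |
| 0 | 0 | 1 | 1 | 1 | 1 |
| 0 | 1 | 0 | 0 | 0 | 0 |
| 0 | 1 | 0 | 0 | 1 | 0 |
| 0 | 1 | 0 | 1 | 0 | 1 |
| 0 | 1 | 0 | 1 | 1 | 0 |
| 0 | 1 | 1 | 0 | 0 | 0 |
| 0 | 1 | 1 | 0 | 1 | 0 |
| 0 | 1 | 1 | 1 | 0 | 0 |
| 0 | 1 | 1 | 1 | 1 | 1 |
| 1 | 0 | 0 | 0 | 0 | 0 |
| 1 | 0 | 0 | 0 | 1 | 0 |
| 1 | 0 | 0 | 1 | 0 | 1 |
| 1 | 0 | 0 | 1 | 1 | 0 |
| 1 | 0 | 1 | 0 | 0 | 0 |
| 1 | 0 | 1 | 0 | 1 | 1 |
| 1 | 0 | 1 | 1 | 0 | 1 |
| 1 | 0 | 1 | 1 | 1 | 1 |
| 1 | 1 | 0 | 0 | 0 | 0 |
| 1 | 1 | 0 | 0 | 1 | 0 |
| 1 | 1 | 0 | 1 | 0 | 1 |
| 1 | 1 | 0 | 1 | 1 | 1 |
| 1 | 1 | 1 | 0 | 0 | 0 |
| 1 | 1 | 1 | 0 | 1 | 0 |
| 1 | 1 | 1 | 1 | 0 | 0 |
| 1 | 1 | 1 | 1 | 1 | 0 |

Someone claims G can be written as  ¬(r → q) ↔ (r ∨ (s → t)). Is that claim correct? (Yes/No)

Evaluate ¬(r → q) ↔ (r ∨ (s → t)) on each row and compare to G:
  p=0, q=0, r=0, s=0, t=0: formula gives 0, G = 0 ✓
  p=0, q=0, r=0, s=0, t=1: formula gives 0, G = 0 ✓
  p=0, q=0, r=0, s=1, t=0: formula gives 1, G = 1 ✓
  p=0, q=0, r=0, s=1, t=1: formula gives 0, G = 0 ✓
  …
  p=0, q=1, r=1, s=1, t=1: formula gives 0, but G = 1 ✗
Row (0,1,1,1,1) is a counterexample, so the formula is not equivalent to G.

No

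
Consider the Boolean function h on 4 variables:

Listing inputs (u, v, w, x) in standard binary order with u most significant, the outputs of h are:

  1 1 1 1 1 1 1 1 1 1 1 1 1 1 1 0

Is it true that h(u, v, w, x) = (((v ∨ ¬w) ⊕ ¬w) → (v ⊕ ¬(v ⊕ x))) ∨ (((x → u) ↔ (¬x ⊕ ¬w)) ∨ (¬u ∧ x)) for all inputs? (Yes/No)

Evaluate (((v ∨ ¬w) ⊕ ¬w) → (v ⊕ ¬(v ⊕ x))) ∨ (((x → u) ↔ (¬x ⊕ ¬w)) ∨ (¬u ∧ x)) on each row and compare to h:
  u=0, v=0, w=0, x=0: formula gives 1, h = 1 ✓
  u=0, v=0, w=0, x=1: formula gives 1, h = 1 ✓
  u=0, v=0, w=1, x=0: formula gives 1, h = 1 ✓
  u=0, v=0, w=1, x=1: formula gives 1, h = 1 ✓
  …and likewise for the remaining 12 rows.
All 16 rows match — the expression computes h exactly.

Yes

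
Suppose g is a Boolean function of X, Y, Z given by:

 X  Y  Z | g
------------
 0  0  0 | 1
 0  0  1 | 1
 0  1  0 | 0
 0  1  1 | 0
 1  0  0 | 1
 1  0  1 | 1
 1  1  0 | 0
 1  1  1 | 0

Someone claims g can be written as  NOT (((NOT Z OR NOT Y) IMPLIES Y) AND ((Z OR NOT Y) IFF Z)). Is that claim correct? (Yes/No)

Evaluate NOT (((NOT Z OR NOT Y) IMPLIES Y) AND ((Z OR NOT Y) IFF Z)) on each row and compare to g:
  X=0, Y=0, Z=0: formula gives 1, g = 1 ✓
  X=0, Y=0, Z=1: formula gives 1, g = 1 ✓
  X=0, Y=1, Z=0: formula gives 0, g = 0 ✓
  X=0, Y=1, Z=1: formula gives 0, g = 0 ✓
  X=1, Y=0, Z=0: formula gives 1, g = 1 ✓
  … (the remaining 3 rows also agree.)
Every row agrees, so the formula is equivalent.

Yes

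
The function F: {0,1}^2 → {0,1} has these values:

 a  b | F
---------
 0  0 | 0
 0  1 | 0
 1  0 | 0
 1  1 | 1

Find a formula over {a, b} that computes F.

F(a, b) = a AND b

The output is 1 only when every input is 1 — the AND of all inputs.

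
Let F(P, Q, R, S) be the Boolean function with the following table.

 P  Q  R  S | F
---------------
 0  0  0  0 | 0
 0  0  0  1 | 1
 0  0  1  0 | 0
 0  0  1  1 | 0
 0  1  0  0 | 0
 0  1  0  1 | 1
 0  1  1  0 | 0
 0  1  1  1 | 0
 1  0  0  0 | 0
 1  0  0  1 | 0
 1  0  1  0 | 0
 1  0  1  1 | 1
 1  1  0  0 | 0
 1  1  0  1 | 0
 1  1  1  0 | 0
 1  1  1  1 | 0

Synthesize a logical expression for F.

Collect the rows where F=1 — (0,0,0,1), (0,1,0,1), (1,0,1,1) — and write one minterm per row: ¬P·¬Q·¬R·S, ¬P·Q·¬R·S, P·¬Q·R·S. Their union (logical OR) reproduces the table exactly.

F(P, Q, R, S) = ((((NOT P AND NOT Q) AND NOT R) AND S) OR (((NOT P AND Q) AND NOT R) AND S)) OR (((P AND NOT Q) AND R) AND S)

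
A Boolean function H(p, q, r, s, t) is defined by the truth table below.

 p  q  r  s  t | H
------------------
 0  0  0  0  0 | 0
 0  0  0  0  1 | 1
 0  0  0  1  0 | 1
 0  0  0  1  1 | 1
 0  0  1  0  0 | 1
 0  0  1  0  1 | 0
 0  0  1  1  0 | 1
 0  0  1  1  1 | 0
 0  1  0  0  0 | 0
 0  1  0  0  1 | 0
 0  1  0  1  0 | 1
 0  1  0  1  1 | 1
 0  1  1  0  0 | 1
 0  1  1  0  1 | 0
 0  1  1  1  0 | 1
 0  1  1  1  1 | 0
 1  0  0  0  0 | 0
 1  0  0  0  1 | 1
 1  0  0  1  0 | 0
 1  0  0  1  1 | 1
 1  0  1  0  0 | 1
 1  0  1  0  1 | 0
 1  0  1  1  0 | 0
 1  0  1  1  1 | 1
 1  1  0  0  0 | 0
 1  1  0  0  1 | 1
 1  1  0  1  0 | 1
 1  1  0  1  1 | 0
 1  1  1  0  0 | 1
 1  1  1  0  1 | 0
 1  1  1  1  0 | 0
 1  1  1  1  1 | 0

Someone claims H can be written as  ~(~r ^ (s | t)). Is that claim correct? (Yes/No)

Test each input against both H and the formula:
  p=0, q=0, r=0, s=0, t=0: formula gives 0, H = 0 ✓
  p=0, q=0, r=0, s=0, t=1: formula gives 1, H = 1 ✓
  p=0, q=0, r=0, s=1, t=0: formula gives 1, H = 1 ✓
  p=0, q=0, r=0, s=1, t=1: formula gives 1, H = 1 ✓
  …
  p=0, q=0, r=1, s=1, t=0: formula gives 0, but H = 1 ✗
A single disagreement suffices: at (0,0,1,1,0) they differ, so the formula does not compute H.

No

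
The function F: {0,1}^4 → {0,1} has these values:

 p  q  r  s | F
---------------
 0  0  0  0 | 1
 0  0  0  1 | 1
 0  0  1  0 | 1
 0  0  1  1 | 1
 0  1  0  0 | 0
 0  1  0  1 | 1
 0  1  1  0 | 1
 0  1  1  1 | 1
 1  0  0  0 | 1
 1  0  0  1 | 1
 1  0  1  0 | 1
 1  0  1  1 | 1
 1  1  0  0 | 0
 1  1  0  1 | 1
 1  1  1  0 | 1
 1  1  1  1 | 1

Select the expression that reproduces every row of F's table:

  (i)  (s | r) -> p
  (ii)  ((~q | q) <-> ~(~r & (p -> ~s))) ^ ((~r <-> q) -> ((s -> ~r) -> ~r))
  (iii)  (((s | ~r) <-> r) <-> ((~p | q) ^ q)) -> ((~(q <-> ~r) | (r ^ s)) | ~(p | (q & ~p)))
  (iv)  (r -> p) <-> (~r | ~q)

iii

(i) fails at (0,0,0,1): the formula yields 0, F is 1.
(ii) fails at (0,0,1,1): the formula yields 0, F is 1.
(iv) fails at (0,0,1,0): the formula yields 0, F is 1.
(iii) is the remaining candidate, and it agrees with F on all 16 inputs.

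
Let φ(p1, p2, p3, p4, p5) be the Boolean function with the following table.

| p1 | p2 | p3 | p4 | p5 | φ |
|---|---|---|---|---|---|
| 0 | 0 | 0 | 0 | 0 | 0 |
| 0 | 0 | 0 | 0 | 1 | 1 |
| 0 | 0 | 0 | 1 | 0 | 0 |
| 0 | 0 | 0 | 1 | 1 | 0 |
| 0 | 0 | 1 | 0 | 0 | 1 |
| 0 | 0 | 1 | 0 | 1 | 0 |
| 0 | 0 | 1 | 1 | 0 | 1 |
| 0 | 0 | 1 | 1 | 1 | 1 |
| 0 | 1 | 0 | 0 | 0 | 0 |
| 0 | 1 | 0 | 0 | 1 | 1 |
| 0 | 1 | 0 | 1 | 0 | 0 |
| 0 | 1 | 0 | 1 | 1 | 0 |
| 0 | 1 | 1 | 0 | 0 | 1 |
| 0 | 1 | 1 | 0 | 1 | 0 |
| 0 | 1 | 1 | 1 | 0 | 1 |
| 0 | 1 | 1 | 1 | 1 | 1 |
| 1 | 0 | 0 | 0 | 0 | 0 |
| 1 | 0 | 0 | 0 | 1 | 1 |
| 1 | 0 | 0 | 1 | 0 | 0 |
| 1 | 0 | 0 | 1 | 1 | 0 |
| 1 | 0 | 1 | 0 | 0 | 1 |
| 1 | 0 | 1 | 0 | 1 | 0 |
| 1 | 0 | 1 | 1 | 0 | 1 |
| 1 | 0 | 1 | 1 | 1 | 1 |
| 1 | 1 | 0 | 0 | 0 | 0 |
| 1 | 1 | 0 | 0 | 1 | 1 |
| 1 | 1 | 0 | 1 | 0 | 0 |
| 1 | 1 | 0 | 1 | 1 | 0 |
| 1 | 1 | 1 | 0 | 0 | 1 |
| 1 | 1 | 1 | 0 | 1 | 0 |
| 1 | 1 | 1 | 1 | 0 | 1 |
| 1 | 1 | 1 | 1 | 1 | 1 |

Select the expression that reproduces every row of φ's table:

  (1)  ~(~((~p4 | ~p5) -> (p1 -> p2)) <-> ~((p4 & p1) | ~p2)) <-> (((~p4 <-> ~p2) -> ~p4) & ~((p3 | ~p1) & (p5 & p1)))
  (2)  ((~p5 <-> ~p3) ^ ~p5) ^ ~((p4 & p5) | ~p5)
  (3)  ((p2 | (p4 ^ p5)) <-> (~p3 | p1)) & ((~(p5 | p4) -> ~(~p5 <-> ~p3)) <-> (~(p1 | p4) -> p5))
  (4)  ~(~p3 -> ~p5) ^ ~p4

2

(1) disagrees with φ on (0,0,0,0,1) (formula → 0, table → 1); rule it out.
(3) disagrees with φ on (0,0,0,1,0) (formula → 1, table → 0); rule it out.
(4) disagrees with φ on (0,0,0,0,0) (formula → 1, table → 0); rule it out.
Only (2) survives; checking it on all 32 rows confirms it matches φ.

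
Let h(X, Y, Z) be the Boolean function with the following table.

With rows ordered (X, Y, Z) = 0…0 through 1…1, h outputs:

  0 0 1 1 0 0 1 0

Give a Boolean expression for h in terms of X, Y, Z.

The 1-rows are (0,1,0), (0,1,1), (1,1,0). Each contributes one minterm — ¬X·Y·¬Z; ¬X·Y·Z; X·Y·¬Z — and their disjunction is a sum-of-products form of h.

h(X, Y, Z) = (((¬X ∧ Y) ∧ ¬Z) ∨ ((¬X ∧ Y) ∧ Z)) ∨ ((X ∧ Y) ∧ ¬Z)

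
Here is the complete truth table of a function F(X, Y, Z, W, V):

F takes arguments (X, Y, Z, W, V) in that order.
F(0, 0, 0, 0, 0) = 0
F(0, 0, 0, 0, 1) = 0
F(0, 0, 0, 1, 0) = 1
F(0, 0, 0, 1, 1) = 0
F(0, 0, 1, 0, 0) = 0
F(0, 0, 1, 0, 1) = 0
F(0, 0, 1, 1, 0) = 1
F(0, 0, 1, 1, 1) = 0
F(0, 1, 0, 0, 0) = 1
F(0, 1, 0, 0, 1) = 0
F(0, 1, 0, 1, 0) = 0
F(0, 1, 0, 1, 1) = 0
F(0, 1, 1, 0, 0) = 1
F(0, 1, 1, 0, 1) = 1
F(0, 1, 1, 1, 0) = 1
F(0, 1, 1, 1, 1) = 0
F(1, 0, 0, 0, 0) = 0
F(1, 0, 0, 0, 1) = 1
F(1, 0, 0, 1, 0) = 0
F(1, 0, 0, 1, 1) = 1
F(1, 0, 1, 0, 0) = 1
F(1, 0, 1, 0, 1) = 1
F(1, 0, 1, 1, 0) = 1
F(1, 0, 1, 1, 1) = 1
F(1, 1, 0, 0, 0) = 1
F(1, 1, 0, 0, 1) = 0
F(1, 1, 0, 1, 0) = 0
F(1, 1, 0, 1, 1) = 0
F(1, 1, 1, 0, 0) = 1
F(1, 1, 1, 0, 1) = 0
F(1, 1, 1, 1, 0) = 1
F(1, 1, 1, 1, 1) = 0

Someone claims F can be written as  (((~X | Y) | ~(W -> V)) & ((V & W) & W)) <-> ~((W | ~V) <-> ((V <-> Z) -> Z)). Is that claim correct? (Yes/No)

No

Evaluate (((~X | Y) | ~(W -> V)) & ((V & W) & W)) <-> ~((W | ~V) <-> ((V <-> Z) -> Z)) on each row and compare to F:
  X=0, Y=0, Z=0, W=0, V=0: formula gives 0, F = 0 ✓
  X=0, Y=0, Z=0, W=0, V=1: formula gives 0, F = 0 ✓
  X=0, Y=0, Z=0, W=1, V=0: formula gives 0, but F = 1 ✗
A single disagreement suffices: at (0,0,0,1,0) they differ, so the formula does not compute F.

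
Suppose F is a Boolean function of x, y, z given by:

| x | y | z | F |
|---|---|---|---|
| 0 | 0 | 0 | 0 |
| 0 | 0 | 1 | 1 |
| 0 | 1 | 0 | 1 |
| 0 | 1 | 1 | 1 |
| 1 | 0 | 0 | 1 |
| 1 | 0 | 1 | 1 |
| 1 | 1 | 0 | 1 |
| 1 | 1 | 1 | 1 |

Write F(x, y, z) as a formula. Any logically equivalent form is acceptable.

The output is 1 whenever at least one input is 1 — the OR of all inputs.

F(x, y, z) = (x OR y) OR z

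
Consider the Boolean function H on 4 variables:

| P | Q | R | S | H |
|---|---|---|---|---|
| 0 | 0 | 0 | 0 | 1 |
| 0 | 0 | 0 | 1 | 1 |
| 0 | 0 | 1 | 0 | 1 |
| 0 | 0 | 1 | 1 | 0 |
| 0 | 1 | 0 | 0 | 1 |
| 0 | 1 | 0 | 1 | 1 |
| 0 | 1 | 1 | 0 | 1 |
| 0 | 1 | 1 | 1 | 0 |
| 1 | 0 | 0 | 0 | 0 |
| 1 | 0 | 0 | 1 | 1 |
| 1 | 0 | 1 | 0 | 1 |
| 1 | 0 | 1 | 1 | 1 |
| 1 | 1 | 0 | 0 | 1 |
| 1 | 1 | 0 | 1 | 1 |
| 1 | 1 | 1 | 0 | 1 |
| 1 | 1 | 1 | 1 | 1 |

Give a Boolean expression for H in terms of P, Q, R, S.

There are just 3 zero rows: (0,0,1,1), (0,1,1,1), (1,0,0,0). Their minterms are ¬P·¬Q·R·S, ¬P·Q·R·S, P·¬Q·¬R·¬S; the OR of those covers precisely the 0-outputs, and negating it yields H.

H(P, Q, R, S) = ¬(((((¬P ∧ ¬Q) ∧ R) ∧ S) ∨ (((¬P ∧ Q) ∧ R) ∧ S)) ∨ (((P ∧ ¬Q) ∧ ¬R) ∧ ¬S))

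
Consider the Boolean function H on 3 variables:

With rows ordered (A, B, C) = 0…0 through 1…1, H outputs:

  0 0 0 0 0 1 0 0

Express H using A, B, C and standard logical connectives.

H(A, B, C) = (A & ~B) & C

Only row (1,0,1) gives 1. That row's minterm A·¬B·C is H directly.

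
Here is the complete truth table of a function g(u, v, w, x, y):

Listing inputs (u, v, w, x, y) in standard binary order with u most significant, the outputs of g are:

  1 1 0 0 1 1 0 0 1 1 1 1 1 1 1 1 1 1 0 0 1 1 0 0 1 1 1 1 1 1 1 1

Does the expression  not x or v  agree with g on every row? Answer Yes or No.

Yes

Check the formula against g row by row:
  u=0, v=0, w=0, x=0, y=0: formula gives 1, g = 1 ✓
  u=0, v=0, w=0, x=0, y=1: formula gives 1, g = 1 ✓
  u=0, v=0, w=0, x=1, y=0: formula gives 0, g = 0 ✓
  u=0, v=0, w=0, x=1, y=1: formula gives 0, g = 0 ✓
  …and likewise for the remaining 28 rows.
All 32 rows match — the expression computes g exactly.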